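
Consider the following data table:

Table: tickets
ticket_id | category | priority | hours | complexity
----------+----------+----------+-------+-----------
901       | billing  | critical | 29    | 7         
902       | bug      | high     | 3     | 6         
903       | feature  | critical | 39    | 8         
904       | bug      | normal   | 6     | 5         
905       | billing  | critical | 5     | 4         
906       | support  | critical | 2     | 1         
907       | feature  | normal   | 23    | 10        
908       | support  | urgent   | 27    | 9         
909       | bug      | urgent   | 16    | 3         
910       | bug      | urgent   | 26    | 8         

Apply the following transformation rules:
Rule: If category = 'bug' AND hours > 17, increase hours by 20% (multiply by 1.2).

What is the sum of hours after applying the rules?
181.2

Step 1: Find records where category = 'bug' AND hours > 17
Step 2: 1 records match, summing to 26
Step 3: After multiplier: 26 × 1.2 = 31.2
Step 4: Unaffected records sum: 150
Step 5: Final sum = 31.2 + 150 = 181.2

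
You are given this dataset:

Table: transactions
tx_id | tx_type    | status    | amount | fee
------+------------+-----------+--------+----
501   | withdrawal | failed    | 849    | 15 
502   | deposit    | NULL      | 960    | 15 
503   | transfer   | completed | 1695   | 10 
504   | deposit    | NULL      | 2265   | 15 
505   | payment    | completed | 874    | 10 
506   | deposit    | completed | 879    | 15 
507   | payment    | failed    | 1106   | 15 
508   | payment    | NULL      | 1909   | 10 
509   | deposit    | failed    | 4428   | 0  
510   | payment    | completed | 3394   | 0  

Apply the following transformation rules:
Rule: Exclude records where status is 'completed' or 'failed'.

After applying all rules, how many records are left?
3

Step 1: Count records to exclude
  - 4 (completed) + 3 (failed) = 7 records
Step 2: Total records: 10
Step 3: Remaining = 10 - 7 = 3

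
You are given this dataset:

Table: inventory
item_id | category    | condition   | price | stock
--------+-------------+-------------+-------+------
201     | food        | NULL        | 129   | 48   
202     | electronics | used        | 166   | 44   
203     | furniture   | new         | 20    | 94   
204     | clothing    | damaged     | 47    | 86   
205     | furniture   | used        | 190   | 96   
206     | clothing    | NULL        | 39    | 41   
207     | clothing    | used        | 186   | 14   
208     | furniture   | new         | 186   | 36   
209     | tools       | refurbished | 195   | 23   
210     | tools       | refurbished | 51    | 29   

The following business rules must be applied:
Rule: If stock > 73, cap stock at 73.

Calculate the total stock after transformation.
454

Step 1: 3 records have stock > 73
Step 2: These records originally summed to 276
Step 3: After capping: 3 × 73 = 219
Step 4: Unaffected records sum: 235
Step 5: Final sum = 219 + 235 = 454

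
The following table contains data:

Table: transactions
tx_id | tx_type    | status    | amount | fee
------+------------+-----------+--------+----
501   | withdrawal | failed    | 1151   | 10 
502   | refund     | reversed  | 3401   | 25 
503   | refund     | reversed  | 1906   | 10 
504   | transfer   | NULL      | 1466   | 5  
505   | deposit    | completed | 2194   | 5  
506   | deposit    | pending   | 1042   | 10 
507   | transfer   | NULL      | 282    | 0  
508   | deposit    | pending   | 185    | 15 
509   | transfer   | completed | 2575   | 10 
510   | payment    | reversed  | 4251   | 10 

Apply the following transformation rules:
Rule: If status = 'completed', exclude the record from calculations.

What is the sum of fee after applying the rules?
85

Step 1: Identify records where status = 'completed'
Step 2: The excluded records sum to 15
Step 3: Original total fee = 100
Step 4: Remaining total = 100 - 15 = 85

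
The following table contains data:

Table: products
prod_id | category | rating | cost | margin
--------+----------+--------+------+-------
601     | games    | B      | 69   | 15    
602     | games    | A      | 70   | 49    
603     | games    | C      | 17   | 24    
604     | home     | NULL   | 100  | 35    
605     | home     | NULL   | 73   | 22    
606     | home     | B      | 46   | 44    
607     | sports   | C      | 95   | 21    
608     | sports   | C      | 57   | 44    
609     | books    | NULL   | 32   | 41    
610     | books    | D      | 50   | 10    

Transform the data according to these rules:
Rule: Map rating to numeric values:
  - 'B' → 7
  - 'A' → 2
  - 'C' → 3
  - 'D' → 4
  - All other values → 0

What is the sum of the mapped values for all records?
29

Step 1: Apply mapping to each record
Step 2: Count by status:
  'B': 2 records × 7 = 14
  'A': 1 records × 2 = 2
  'C': 3 records × 3 = 9
  'D': 1 records × 4 = 4
Step 3: Sum all mapped values = 29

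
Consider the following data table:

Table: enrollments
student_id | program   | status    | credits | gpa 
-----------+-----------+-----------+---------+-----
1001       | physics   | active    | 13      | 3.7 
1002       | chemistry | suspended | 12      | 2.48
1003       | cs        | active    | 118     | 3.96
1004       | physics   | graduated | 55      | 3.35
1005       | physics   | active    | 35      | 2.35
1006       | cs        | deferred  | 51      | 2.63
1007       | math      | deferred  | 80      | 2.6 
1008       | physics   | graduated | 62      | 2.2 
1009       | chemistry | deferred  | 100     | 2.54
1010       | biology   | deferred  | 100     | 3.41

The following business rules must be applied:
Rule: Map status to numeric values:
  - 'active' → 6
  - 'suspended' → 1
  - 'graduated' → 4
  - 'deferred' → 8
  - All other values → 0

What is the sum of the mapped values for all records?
59

Step 1: Apply mapping to each record
Step 2: Count by status:
  'active': 3 records × 6 = 18
  'suspended': 1 records × 1 = 1
  'graduated': 2 records × 4 = 8
  'deferred': 4 records × 8 = 32
Step 3: Sum all mapped values = 59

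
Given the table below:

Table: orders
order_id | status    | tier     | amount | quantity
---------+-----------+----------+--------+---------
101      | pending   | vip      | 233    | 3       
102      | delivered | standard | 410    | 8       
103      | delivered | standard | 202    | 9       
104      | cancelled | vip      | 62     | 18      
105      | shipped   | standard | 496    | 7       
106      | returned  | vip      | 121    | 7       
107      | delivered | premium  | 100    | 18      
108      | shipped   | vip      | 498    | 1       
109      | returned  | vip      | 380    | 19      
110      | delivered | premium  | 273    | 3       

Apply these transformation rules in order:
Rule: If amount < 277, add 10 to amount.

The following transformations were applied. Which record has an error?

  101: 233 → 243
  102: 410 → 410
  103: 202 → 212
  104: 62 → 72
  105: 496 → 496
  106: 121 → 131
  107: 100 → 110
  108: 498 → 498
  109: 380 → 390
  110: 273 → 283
Record 109 has an error. The correct transformed value should be 380, not 390.

Step 1: Check each record against the rule
Step 2: Record 109 has amount = 380
Step 3: Since 380 >= 277, the bonus should not have been applied
Step 4: Correct value = 380, but claimed value = 390
Conclusion: Record 109 has the error.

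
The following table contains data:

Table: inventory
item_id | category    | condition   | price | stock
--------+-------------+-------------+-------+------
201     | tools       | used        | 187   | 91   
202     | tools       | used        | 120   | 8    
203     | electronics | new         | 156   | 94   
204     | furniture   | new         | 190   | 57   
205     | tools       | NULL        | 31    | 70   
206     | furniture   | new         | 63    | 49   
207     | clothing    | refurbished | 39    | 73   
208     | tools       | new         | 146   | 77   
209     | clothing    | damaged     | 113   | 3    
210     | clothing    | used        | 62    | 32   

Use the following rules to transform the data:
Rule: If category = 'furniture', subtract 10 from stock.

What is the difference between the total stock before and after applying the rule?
20

Step 1: Original sum of stock = 554
Step 2: 2 records have category = 'furniture'
Step 3: Each affected record changes by -10
Step 4: Total change = 2 × -10 = -20
Step 5: New sum = 554 + -20 = 534
Step 6: Difference = |534 - 554| = 20
        (Sum decreased by 20)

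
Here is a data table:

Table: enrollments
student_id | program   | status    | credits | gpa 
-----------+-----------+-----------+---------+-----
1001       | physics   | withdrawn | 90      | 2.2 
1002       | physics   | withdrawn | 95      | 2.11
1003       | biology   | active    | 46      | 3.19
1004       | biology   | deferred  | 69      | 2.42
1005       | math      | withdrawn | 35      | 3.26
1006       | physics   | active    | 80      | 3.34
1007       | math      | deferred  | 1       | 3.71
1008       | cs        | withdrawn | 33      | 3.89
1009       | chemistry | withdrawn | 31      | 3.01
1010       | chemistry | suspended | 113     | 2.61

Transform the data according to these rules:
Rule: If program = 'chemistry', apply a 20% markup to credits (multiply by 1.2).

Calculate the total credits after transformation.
621.8

Step 1: Records with program = 'chemistry' have total credits = 144
Step 2: Apply multiplier: 144 × 1.2 = 172.8
Step 3: Other records total: 449
Step 4: Final sum = 172.8 + 449 = 621.8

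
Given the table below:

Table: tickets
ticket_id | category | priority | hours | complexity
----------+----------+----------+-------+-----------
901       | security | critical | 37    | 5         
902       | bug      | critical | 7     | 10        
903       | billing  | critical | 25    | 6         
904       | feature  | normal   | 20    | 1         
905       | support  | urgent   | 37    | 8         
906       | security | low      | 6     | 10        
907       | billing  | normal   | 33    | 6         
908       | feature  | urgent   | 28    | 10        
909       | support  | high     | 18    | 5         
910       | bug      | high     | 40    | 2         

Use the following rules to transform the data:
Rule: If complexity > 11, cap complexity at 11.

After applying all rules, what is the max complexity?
10

Step 1: Original maximum complexity = 10
Step 2: Check cap of 11 against maximum
Step 3: No records exceed the cap (max 10 <= cap 11), so no capping applies
Step 4: Maximum after transformation = 10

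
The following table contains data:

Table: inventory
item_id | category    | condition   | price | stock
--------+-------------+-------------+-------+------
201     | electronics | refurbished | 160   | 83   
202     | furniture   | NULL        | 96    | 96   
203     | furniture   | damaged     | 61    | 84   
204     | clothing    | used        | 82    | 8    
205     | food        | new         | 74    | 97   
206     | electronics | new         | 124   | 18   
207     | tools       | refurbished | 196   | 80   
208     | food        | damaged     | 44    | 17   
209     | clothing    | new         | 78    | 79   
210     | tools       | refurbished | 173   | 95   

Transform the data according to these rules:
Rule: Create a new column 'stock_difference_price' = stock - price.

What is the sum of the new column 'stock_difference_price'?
-431

Step 1: For each record, compute stock - price
Example calculations:
  83 - 160 = -77
  96 - 96 = 0
  84 - 61 = 23
  ...
Step 2: Sum all derived values
Step 3: Total = -431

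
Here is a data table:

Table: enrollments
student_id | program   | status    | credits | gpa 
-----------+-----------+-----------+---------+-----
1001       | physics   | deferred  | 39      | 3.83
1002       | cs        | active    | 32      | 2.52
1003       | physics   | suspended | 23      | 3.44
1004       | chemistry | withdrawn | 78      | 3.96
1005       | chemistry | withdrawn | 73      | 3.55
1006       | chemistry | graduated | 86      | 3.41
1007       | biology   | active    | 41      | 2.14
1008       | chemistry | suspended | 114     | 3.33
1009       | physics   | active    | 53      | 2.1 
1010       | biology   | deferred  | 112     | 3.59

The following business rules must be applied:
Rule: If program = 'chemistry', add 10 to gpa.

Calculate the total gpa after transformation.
71.87

Step 1: Count records where program = 'chemistry': 4
Step 2: Total bonus added: 4 × 10 = 40
Step 3: Original sum of gpa: 31.87
Step 4: Final sum = 31.87 + 40 = 71.87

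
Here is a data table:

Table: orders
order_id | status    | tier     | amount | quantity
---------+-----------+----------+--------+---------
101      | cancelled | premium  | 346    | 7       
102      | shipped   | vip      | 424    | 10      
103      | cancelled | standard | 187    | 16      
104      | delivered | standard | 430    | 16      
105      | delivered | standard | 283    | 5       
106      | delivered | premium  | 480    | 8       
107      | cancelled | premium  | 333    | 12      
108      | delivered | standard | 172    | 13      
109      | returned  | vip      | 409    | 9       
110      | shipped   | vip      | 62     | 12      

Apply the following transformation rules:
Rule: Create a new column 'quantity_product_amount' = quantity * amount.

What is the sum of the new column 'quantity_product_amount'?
32446

Step 1: For each record, compute quantity * amount
Example calculations:
  7 * 346 = 2422
  10 * 424 = 4240
  16 * 187 = 2992
  ...
Step 2: Sum all derived values
Step 3: Total = 32446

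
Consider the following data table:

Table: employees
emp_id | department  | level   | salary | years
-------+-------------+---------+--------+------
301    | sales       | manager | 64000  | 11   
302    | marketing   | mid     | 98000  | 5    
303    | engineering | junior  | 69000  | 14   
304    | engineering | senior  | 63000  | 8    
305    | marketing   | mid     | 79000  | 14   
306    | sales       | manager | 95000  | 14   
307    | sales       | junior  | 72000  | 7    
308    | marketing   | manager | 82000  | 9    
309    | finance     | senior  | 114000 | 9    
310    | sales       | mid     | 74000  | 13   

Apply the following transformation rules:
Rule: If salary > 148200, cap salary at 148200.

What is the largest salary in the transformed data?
114000

Step 1: Original maximum salary = 114000
Step 2: Check cap of 148200 against maximum
Step 3: No records exceed the cap (max 114000 <= cap 148200), so no capping applies
Step 4: Maximum after transformation = 114000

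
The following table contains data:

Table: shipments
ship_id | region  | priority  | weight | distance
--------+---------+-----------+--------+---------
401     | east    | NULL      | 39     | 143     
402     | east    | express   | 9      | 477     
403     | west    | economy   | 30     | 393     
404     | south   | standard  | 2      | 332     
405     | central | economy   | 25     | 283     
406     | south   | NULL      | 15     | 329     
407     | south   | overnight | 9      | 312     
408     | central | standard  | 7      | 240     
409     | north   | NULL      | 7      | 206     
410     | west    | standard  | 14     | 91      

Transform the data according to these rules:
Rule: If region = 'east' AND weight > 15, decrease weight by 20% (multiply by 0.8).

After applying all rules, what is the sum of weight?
149.2

Step 1: Find records where region = 'east' AND weight > 15
Step 2: 1 records match, summing to 39
Step 3: After multiplier: 39 × 0.8 = 31.2
Step 4: Unaffected records sum: 118
Step 5: Final sum = 31.2 + 118 = 149.2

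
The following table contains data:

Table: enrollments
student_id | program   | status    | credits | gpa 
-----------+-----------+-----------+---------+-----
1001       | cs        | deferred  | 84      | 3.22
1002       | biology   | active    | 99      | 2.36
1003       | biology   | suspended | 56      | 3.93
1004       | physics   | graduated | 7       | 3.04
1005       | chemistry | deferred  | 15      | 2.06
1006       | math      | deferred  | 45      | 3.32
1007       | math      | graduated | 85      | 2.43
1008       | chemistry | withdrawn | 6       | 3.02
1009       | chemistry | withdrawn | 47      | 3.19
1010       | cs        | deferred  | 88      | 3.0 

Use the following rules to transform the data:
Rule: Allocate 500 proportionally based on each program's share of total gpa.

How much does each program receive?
biology: 106.36, chemistry: 139.84, cs: 105.17, math: 97.23, physics: 51.4

Step 1: Calculate total gpa = 29.57
Step 2: Calculate each program's proportion:
  biology: 6.29/29.57 = 21.27% → 106.36
  chemistry: 8.27/29.57 = 27.97% → 139.84
  cs: 6.22/29.57 = 21.03% → 105.17
  math: 5.75/29.57 = 19.45% → 97.23
  physics: 3.04/29.57 = 10.28% → 51.4
Step 3: Verify: sum of allocations ≈ 500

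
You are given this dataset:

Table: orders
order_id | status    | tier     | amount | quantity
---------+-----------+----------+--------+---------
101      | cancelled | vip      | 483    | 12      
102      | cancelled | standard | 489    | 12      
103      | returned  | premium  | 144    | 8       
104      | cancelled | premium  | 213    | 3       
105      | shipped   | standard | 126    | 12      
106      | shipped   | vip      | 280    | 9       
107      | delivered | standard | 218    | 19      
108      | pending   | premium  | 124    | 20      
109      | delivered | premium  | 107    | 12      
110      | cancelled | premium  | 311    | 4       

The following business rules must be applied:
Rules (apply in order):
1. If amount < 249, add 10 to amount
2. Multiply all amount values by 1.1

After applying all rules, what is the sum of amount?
2810.5

Step 1: Apply Rule 1 - Add 10 to records with amount < 249
  - 6 records affected: 932 + (6 × 10) = 992
  - Unaffected records: 1563
  - Sum after Rule 1: 2555
Step 2: Apply Rule 2 - Multiply all by 1.1
  - 2555 × 1.1 = 2810.5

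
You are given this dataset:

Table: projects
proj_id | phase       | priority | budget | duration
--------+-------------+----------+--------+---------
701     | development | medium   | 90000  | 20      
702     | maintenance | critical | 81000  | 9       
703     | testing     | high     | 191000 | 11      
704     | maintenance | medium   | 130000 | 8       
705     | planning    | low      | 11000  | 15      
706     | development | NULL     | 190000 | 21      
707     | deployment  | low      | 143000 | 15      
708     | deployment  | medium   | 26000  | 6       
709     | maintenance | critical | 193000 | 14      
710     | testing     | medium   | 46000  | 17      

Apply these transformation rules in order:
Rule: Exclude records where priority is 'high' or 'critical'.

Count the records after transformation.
7

Step 1: Count records to exclude
  - 1 (high) + 2 (critical) = 3 records
Step 2: Total records: 10
Step 3: Remaining = 10 - 3 = 7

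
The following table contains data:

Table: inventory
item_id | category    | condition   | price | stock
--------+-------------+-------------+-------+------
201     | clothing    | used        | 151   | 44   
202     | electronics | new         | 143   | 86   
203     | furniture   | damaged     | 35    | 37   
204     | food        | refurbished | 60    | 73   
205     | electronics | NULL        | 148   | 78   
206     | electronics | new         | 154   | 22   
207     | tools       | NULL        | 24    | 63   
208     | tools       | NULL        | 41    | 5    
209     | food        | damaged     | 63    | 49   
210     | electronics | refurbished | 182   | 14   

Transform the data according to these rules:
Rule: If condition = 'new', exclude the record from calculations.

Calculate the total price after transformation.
704

Step 1: Identify records where condition = 'new'
Step 2: The excluded records sum to 297
Step 3: Original total price = 1001
Step 4: Remaining total = 1001 - 297 = 704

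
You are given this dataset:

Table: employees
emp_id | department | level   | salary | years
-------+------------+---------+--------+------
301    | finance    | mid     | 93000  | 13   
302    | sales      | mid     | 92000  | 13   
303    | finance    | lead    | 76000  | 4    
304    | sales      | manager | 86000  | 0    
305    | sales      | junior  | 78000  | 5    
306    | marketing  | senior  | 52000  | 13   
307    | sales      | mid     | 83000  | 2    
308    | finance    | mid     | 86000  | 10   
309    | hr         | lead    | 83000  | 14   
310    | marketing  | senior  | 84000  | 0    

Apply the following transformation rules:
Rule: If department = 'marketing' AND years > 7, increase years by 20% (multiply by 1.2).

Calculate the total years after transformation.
76.6

Step 1: Find records where department = 'marketing' AND years > 7
Step 2: 1 records match, summing to 13
Step 3: After multiplier: 13 × 1.2 = 15.6
Step 4: Unaffected records sum: 61
Step 5: Final sum = 15.6 + 61 = 76.6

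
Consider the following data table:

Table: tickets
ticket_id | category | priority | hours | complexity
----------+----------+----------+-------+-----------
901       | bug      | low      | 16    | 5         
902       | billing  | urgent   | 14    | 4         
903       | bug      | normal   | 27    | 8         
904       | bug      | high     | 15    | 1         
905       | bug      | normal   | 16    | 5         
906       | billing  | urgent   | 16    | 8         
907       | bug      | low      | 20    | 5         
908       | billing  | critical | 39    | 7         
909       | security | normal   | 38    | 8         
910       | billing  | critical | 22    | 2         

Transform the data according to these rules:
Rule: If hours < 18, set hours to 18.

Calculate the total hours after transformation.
236

Step 1: 5 records have hours < 18
Step 2: These records originally summed to 77
Step 3: After setting to minimum: 5 × 18 = 90
Step 4: Unaffected records sum: 146
Step 5: Final sum = 90 + 146 = 236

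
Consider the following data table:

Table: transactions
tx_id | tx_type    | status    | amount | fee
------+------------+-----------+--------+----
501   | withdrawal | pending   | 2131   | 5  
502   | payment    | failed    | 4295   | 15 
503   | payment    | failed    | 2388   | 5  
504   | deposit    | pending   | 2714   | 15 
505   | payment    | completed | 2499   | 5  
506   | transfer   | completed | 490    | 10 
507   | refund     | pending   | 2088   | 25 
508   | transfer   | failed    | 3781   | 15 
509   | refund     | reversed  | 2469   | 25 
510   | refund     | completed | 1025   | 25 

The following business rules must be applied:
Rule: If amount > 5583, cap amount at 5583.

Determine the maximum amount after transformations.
4295

Step 1: Original maximum amount = 4295
Step 2: Check cap of 5583 against maximum
Step 3: No records exceed the cap (max 4295 <= cap 5583), so no capping applies
Step 4: Maximum after transformation = 4295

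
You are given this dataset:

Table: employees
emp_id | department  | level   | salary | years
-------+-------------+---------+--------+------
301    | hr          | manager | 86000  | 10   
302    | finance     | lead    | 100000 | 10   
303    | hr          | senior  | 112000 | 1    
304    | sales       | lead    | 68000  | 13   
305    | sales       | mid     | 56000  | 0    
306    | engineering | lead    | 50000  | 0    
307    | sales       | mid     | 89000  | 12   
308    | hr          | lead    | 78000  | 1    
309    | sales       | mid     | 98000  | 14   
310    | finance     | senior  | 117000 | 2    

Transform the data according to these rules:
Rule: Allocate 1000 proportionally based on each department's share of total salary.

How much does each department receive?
engineering: 58.55, finance: 254.1, hr: 323.19, sales: 364.17

Step 1: Calculate total salary = 854000
Step 2: Calculate each department's proportion:
  engineering: 50000/854000 = 5.85% → 58.55
  finance: 217000/854000 = 25.41% → 254.1
  hr: 276000/854000 = 32.32% → 323.19
  sales: 311000/854000 = 36.42% → 364.17
Step 3: Verify: sum of allocations ≈ 1000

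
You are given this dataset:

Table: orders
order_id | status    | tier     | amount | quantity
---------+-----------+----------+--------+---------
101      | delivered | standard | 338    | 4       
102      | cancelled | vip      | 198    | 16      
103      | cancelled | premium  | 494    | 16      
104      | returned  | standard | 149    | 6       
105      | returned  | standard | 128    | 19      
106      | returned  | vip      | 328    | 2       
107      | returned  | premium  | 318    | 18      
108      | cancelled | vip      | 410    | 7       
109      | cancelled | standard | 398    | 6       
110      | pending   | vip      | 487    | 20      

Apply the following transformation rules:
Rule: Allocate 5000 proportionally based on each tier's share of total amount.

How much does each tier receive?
premium: 1250.0, standard: 1559.42, vip: 2190.58

Step 1: Calculate total amount = 3248
Step 2: Calculate each tier's proportion:
  premium: 812/3248 = 25.00% → 1250.0
  standard: 1013/3248 = 31.19% → 1559.42
  vip: 1423/3248 = 43.81% → 2190.58
Step 3: Verify: sum of allocations ≈ 5000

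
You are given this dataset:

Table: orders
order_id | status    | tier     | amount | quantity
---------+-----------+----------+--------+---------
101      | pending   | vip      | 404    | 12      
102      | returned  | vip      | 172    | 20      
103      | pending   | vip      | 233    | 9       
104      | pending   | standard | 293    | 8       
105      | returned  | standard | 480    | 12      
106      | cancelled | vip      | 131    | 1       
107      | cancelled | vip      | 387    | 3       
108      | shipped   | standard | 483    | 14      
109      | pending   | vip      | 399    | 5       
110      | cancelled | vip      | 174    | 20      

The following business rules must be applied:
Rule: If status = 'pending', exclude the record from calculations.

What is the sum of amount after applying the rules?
1827

Step 1: Identify records where status = 'pending'
Step 2: The excluded records sum to 1329
Step 3: Original total amount = 3156
Step 4: Remaining total = 3156 - 1329 = 1827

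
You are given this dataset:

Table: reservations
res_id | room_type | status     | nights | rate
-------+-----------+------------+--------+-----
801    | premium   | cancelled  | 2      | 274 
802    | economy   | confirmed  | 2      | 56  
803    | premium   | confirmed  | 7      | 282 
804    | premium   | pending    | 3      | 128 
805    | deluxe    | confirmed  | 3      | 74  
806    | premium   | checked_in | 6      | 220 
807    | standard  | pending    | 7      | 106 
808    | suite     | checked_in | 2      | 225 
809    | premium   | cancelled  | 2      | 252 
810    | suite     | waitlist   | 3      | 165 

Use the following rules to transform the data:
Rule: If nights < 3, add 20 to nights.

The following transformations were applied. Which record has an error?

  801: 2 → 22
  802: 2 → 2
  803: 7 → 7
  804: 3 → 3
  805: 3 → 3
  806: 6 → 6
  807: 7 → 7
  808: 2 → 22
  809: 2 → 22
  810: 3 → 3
Record 802 has an error. The correct transformed value should be 22, not 2.

Step 1: Check each record against the rule
Step 2: Record 802 has nights = 2
Step 3: Since 2 < 3, the bonus should have been applied
Step 4: Correct value = 22, but claimed value = 2
Conclusion: Record 802 has the error.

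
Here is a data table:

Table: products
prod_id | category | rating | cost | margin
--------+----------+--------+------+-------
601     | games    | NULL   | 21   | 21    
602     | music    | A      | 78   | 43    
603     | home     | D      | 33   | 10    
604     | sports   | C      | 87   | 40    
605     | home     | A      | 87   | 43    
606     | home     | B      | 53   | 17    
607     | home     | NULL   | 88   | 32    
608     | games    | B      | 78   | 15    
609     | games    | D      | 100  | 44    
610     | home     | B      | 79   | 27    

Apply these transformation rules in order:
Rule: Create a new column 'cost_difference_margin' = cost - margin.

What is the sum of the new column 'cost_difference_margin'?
412

Step 1: For each record, compute cost - margin
Example calculations:
  21 - 21 = 0
  78 - 43 = 35
  33 - 10 = 23
  ...
Step 2: Sum all derived values
Step 3: Total = 412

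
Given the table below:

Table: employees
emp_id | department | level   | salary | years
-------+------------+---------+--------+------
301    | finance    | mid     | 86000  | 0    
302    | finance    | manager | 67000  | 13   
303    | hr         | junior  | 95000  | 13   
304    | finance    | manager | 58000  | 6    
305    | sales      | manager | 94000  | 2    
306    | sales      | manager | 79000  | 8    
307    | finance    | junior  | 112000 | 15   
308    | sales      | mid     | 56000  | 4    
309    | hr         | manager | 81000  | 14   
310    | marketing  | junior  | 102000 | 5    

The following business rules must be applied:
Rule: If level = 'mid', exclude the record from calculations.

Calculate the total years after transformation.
76

Step 1: Identify records where level = 'mid'
Step 2: The excluded records sum to 4
Step 3: Original total years = 80
Step 4: Remaining total = 80 - 4 = 76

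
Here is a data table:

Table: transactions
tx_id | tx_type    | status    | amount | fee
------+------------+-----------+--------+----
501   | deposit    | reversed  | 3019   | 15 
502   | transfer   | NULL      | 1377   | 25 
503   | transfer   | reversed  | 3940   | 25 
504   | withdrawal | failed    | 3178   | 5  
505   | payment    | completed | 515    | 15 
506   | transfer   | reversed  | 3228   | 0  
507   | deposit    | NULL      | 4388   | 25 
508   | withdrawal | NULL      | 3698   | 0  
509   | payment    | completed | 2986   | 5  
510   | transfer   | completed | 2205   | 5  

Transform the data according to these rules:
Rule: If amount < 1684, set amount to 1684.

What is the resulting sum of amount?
30010

Step 1: 2 records have amount < 1684
Step 2: These records originally summed to 1892
Step 3: After setting to minimum: 2 × 1684 = 3368
Step 4: Unaffected records sum: 26642
Step 5: Final sum = 3368 + 26642 = 30010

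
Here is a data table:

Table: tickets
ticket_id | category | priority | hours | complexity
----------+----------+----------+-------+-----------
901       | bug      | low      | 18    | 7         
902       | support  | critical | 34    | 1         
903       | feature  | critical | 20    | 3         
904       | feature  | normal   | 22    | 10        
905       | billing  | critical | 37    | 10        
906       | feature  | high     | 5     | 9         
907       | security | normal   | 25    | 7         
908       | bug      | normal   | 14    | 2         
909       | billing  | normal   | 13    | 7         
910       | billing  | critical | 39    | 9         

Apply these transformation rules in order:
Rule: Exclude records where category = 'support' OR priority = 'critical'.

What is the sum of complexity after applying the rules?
42

Step 1: Find records where category = 'support' OR priority = 'critical'
Step 2: 4 records match, summing to 23
Step 3: Original sum: 65
Step 4: Remaining sum = 65 - 23 = 42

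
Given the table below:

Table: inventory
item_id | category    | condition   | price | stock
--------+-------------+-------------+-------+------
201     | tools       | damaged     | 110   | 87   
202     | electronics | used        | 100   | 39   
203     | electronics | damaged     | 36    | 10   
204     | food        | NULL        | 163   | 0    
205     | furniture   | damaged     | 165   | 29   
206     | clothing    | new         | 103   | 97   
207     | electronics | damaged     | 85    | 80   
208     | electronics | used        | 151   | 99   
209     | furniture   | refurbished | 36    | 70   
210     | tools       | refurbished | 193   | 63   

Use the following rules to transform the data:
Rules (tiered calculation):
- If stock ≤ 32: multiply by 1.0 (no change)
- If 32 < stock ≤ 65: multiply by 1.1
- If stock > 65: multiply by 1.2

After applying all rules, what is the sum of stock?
670.8

Step 1: Tier 1 (stock ≤ 32): 3 records, sum = 39 × 1.0 = 39.0
Step 2: Tier 2 (32 < stock ≤ 65): 2 records, sum = 102 × 1.1 = 112.2
Step 3: Tier 3 (stock > 65): 5 records, sum = 433 × 1.2 = 519.6
Step 4: Final sum = 39.0 + 112.2 + 519.6 = 670.8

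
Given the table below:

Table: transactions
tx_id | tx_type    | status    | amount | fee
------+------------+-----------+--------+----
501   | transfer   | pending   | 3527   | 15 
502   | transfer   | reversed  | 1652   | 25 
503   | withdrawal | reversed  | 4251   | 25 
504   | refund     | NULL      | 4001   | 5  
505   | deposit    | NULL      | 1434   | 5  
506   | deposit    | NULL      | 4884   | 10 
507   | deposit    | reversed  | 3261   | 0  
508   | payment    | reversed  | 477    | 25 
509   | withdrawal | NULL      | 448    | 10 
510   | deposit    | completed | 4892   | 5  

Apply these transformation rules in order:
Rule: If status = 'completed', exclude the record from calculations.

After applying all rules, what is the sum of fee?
120

Step 1: Identify records where status = 'completed'
Step 2: The excluded records sum to 5
Step 3: Original total fee = 125
Step 4: Remaining total = 125 - 5 = 120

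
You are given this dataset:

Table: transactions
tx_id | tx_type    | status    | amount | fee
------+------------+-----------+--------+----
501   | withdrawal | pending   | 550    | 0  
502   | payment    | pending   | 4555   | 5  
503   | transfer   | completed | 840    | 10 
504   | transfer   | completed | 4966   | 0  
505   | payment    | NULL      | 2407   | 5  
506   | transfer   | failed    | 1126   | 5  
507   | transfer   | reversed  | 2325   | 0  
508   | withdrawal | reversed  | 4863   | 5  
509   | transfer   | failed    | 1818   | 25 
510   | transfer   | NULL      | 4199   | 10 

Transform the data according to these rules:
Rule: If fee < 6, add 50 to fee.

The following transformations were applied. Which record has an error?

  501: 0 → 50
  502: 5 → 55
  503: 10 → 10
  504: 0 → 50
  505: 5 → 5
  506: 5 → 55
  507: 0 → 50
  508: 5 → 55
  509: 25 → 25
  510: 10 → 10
Record 505 has an error. The correct transformed value should be 55, not 5.

Step 1: Check each record against the rule
Step 2: Record 505 has fee = 5
Step 3: Since 5 < 6, the bonus should have been applied
Step 4: Correct value = 55, but claimed value = 5
Conclusion: Record 505 has the error.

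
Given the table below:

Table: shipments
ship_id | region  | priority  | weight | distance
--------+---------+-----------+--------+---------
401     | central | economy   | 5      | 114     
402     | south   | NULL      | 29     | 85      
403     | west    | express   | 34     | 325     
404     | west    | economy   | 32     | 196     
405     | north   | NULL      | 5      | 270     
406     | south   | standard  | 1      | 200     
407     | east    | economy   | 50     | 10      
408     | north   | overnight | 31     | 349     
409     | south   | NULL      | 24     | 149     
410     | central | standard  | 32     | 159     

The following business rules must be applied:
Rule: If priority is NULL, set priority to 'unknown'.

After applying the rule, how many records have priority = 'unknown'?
3

Step 1: Count records where priority IS NULL
Step 2: Found 3 records with NULL priority
Step 3: These records will have priority set to 'unknown'
Step 4: Records already having priority = 'unknown': 0
Step 5: Answer: 3 + 0 = 3 records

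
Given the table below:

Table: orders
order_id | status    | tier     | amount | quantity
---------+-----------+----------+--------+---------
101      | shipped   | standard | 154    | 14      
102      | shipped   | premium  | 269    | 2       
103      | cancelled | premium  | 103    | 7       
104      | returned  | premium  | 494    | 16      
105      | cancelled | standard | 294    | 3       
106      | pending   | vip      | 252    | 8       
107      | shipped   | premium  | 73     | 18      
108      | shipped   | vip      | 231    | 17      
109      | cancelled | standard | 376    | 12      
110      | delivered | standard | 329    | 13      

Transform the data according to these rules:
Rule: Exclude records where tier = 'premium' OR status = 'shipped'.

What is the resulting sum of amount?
1251

Step 1: Find records where tier = 'premium' OR status = 'shipped'
Step 2: 6 records match, summing to 1324
Step 3: Original sum: 2575
Step 4: Remaining sum = 2575 - 1324 = 1251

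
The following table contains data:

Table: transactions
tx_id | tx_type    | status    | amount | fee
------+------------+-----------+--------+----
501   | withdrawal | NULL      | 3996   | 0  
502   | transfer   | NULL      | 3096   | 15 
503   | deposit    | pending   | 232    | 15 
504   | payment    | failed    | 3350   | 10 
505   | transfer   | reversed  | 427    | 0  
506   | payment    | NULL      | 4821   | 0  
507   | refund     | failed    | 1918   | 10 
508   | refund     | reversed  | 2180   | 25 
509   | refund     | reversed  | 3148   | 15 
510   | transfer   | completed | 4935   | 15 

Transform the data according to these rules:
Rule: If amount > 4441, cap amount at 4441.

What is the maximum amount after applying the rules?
4441

Step 1: Original maximum amount = 4935
Step 2: Apply cap at 4441
Step 3: 2 records had amount > 4441 and were capped
Step 4: Maximum after transformation = 4441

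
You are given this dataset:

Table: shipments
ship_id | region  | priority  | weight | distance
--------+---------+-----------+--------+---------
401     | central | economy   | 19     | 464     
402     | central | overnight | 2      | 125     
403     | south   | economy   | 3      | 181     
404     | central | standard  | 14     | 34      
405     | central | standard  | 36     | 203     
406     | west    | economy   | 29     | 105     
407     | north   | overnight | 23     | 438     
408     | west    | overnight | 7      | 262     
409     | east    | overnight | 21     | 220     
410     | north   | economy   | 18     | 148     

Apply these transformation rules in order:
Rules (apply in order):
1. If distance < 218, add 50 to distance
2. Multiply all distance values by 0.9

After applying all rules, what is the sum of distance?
2232.0

Step 1: Apply Rule 1 - Add 50 to records with distance < 218
  - 6 records affected: 796 + (6 × 50) = 1096
  - Unaffected records: 1384
  - Sum after Rule 1: 2480
Step 2: Apply Rule 2 - Multiply all by 0.9
  - 2480 × 0.9 = 2232.0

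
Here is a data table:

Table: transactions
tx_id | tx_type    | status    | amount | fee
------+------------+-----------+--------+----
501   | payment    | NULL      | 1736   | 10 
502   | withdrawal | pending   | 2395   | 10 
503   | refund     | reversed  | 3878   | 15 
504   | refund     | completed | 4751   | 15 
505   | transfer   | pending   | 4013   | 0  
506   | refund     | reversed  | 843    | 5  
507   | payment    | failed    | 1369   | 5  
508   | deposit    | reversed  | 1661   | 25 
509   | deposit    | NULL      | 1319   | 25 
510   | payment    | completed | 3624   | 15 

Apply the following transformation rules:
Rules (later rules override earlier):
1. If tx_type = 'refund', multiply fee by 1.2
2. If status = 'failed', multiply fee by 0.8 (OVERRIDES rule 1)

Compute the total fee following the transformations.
131.0

Step 1: Rule 2 takes priority for records with status = 'failed'
  - 1 records: 5 × 0.8 = 4.0
Step 2: Rule 1 applies to remaining records with tx_type = 'refund'
  - 3 records: 35 × 1.2 = 42.0
Step 3: Other records unchanged: 85
Step 4: Final sum = 4.0 + 42.0 + 85 = 131.0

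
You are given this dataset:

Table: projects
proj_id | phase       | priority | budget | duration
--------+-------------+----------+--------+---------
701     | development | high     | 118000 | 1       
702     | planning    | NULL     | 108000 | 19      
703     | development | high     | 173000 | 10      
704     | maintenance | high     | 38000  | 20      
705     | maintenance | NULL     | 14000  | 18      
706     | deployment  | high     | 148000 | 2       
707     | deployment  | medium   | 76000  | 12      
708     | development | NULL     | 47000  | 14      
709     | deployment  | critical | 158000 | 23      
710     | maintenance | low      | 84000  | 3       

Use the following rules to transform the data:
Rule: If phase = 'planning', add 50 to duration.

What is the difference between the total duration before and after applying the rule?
50

Step 1: Original sum of duration = 122
Step 2: 1 records have phase = 'planning'
Step 3: Each affected record changes by 50
Step 4: Total change = 1 × 50 = 50
Step 5: New sum = 122 + 50 = 172
Step 6: Difference = |172 - 122| = 50
        (Sum increased by 50)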